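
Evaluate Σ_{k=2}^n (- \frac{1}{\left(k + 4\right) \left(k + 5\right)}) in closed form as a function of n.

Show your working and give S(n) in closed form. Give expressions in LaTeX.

Compute t_(k+1)/t_k: get (k + 4)/(k + 6).
Gosper form: A/B · C(k+1)/C(k) with A=k + 4, B=k + 6, C=1.
f must satisfy (k + 4)·f(k+1) − (k + 5)·f(k) = 1.
deg f ≤ 1 (via 1,1,0).
Coefficient equations give f(k) = k/4.
Get s_k = R·t_k = -k/(4*k + 16) with R(k) = B(k−1)f(k)/C(k) = k*(k + 5)/4.
Δs = -1/(k**2 + 9*k + 20), as required.
Telescope: S(n) = s_(n+1) − s_(2) = (-n - 1)/(4*(n + 5)) − (-1/12) = (1 - n)/(6*(n + 5)).

S(n) = \frac{1 - n}{6 \left(n + 5\right)}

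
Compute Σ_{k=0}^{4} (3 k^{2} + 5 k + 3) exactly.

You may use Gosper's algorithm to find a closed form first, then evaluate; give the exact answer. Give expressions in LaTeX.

r(k) = (3*k**2 + 11*k + 11)/(3*k**2 + 5*k + 3) after simplifying.
Gosper form: A/B · C(k+1)/C(k) with A=1, B=1, C=k**2 + 5*k/3 + 1.
Need (1)·f(k+1) − (1)·f(k) = k**2 + 5*k/3 + 1.
Bound: deg f ≤ 3.
A polynomial solution: f(k) = k*(k**2 + k + 1)/3.
R(k) = B(k−1)·f(k)/C(k) = k*(k**2 + k + 1)/(3*k**2 + 5*k + 3); s_k = R·t_k = k*(k**2 + k + 1).
Check: Δs_k = 3*k**2 + 5*k + 3. ✓
Evaluate s at k=5 and k=0: 155 and 0; difference 155.

Σ = 155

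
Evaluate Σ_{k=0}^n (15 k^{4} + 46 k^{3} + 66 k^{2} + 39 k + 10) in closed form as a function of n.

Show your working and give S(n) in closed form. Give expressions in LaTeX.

Compute t_(k+1)/t_k: get (15*k**4 + 106*k**3 + 294*k**2 + 369*k + 176)/(15*k**4 + 46*k**3 + 66*k**2 + 39*k + 10).
Gosper form: A/B · C(k+1)/C(k) with A=1, B=1, C=k**4 + 46*k**3/15 + 22*k**2/5 + 13*k/5 + 2/3.
f must satisfy (1)·f(k+1) − (1)·f(k) = k**4 + 46*k**3/15 + 22*k**2/5 + 13*k/5 + 2/3.
From deg A=0, deg B=0, deg C=4: d=5.
A polynomial solution: f(k) = k*(3*k**4 + 4*k**3 + 4*k**2 - 2*k + 1)/15.
Then R = B(k−1)f/C = k*(3*k**4 + 4*k**3 + 4*k**2 - 2*k + 1)/(15*k**4 + 46*k**3 + 66*k**2 + 39*k + 10), so s_k = R(k)·t_k = k*(3*k**4 + 4*k**3 + 4*k**2 - 2*k + 1).
Verify: 15*k**4 + 46*k**3 + 66*k**2 + 39*k + 10 matches t_k.
Σ_(k=0)^n t_k = s_(n+1) − s_(0) = (3*n**5 + 19*n**4 + 50*n**3 + 64*n**2 + 40*n + 10) − (0), i.e. 3*n**5 + 19*n**4 + 50*n**3 + 64*n**2 + 40*n + 10.

S(n) = 3 n^{5} + 19 n^{4} + 50 n^{3} + 64 n^{2} + 40 n + 10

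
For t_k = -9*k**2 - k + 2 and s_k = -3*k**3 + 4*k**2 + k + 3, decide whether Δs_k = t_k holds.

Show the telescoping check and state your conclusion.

Valid — Δs_k = t_k.

s_(k+1) = -3*k**3 - 5*k**2 + 5
s_(k+1) − s_k = -9*k**2 - k + 2
(s_(k+1) − s_k) − t_k = 0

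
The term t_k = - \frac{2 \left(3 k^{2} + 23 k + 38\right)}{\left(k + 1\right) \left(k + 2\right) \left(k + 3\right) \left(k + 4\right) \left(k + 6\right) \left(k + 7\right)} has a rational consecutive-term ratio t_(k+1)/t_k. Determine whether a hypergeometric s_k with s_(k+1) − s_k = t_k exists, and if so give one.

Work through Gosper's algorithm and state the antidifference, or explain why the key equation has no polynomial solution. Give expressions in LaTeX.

Compute t_(k+1)/t_k: get (k + 1)*(k + 6)*(23*k + 3*(k + 1)**2 + 61)/((k + 5)*(k + 8)*(3*k**2 + 23*k + 38)).
Factor: A=k + 1; B=k + 8; C=k**3 + 38*k**2/3 + 51*k + 190/3.
f must satisfy (k + 1)·f(k+1) − (k + 7)·f(k) = k**3 + 38*k**2/3 + 51*k + 190/3.
Bound: deg f ≤ 6.
Solving with deg f ≤ 6: f(k) = k*(k + 2)*(k + 4)*(k + 5)*(k**2 + 10*k + 27)/54.
R(k) = B(k−1)·f(k)/C(k) = k*(k + 2)*(k + 4)*(k + 7)*(k**2 + 10*k + 27)/(18*(3*k**2 + 23*k + 38)); s_k = R·t_k = k*(-k**2 - 10*k - 27)/(9*(k**3 + 10*k**2 + 27*k + 18)).
Verify: 2*(-3*k**2 - 23*k - 38)/(k**6 + 23*k**5 + 207*k**4 + 925*k**3 + 2144*k**2 + 2412*k + 1008) matches t_k.

s_k = \frac{k \left(- k^{2} - 10 k - 27\right)}{9 \left(k^{3} + 10 k^{2} + 27 k + 18\right)}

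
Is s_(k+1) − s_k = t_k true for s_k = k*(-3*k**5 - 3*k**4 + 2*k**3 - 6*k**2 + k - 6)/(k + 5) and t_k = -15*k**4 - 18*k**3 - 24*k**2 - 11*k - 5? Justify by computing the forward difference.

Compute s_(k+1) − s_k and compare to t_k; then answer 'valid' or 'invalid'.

s_(k+1) = (-3*k**6 - 21*k**5 - 58*k**4 - 88*k**3 - 80*k**2 - 47*k - 15)/(k + 6)
s_(k+1) − s_k = (-15*k**6 - 147*k**5 - 384*k**4 - 485*k**3 - 447*k**2 - 214*k - 75)/(k**2 + 11*k + 30)
(s_(k+1) − s_k) − t_k = 3*(12*k**5 + 96*k**4 + 110*k**3 + 133*k**2 + 57*k + 25)/(k**2 + 11*k + 30)

Invalid: residual 3*(12*k**5 + 96*k**4 + 110*k**3 + 133*k**2 + 57*k + 25)/(k**2 + 11*k + 30) ≠ 0.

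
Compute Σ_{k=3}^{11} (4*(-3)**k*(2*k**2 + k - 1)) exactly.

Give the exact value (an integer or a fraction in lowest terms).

Σ = -139769280

t_(k+1)/t_k = 3*(-k - 2*(k + 1)**2)/(2*k**2 + k - 1).
Factor: A=-3; B=1; C=k**2 + k/2 - 1/2.
f must satisfy (-3)·f(k+1) − (1)·f(k) = k**2 + k/2 - 1/2.
Degrees (0,0,2) ⇒ d ≤ 2.
Match coefficients ⇒ f(k) = -(2*k**2 - 2*k - 1)/8.
Then R = B(k−1)f/C = -(2*k**2 - 2*k - 1)/(4*(k + 1)*(2*k - 1)), so s_k = R(k)·t_k = (-3)**k*(-2*k**2 + 2*k + 1).
s_(k+1) − s_k = 4*(-3)**k*(2*k**2 + k - 1) = t_k.
Evaluate s at k=12 and k=3: -139768983 and 297; difference -139769280.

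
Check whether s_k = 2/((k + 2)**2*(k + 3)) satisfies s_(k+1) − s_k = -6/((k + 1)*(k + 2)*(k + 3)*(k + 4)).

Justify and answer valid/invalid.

s_(k+1) = 2/((k + 3)**2*(k + 4))
s_(k+1) − s_k = 2*((k + 2)**2 - (k + 3)*(k + 4))/((k + 2)**2*(k + 3)**2*(k + 4))
(s_(k+1) − s_k) − t_k = 4*(2*k + 5)/(k**6 + 15*k**5 + 91*k**4 + 285*k**3 + 484*k**2 + 420*k + 144)

Invalid: residual 4*(2*k + 5)/(k**6 + 15*k**5 + 91*k**4 + 285*k**3 + 484*k**2 + 420*k + 144) ≠ 0.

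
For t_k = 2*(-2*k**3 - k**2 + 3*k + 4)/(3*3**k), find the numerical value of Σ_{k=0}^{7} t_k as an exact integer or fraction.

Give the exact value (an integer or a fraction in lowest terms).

Σ = -5248/6561

t_(k+1)/t_k = (2*k**3 + 7*k**2 + 5*k - 4)/(3*(2*k**3 + k**2 - 3*k - 4)).
A = 1/3, B = 1, C = k**3 + k**2/2 - 3*k/2 - 2.
Key eq: (1/3)·f(k+1) = (1)·f(k) + (k**3 + k**2/2 - 3*k/2 - 2).
d = 3 from the (0,0,3) case.
Coefficient equations give f(k) = -3*(2*k**3 + 4*k**2 + 4*k + 1)/4.
Certificate R = B(k−1)f/C = -3*(2*k**3 + 4*k**2 + 4*k + 1)/(2*(2*k**3 + k**2 - 3*k - 4)) gives s_k = (2*k**3 + 4*k**2 + 4*k + 1)/3**k.
Δs = 2*(-2*k**3 - k**2 + 3*k + 4)/(3*3**k), as required.
Sum = s_(8) − s_(0); s_(8) = 1313/6561, s_(0) = 1 ⇒ -5248/6561.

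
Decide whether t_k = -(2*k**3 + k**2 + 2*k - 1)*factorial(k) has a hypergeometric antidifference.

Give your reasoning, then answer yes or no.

Yes. s_k = (-2*k**2 + 3*k + 1)*factorial(k).

t_(k+1)/t_k = (k + 1)*(2*k + 2*(k + 1)**3 + (k + 1)**2 + 1)/(2*k**3 + k**2 + 2*k - 1).
Factor: A=k + 1; B=1; C=k**3 + k**2/2 + k - 1/2.
Solve (k + 1)·f(k+1) − (1)·f(k) = k**3 + k**2/2 + k - 1/2.
Bound: deg f ≤ 2.
Solving with deg f ≤ 2: f(k) = (2*k**2 - 3*k - 1)/2.
Then R = B(k−1)f/C = (2*k**2 - 3*k - 1)/(2*k**3 + k**2 + 2*k - 1), so s_k = R(k)·t_k = (-2*k**2 + 3*k + 1)*factorial(k).
Verify: -(2*k**3 + k**2 + 2*k - 1)*factorial(k) matches t_k.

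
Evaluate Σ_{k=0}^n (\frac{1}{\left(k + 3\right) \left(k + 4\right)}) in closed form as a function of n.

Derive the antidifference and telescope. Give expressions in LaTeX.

Step 1: r(k) = (k + 3)/(k + 5).
A = k + 3, B = k + 5, C = 1.
f must satisfy (k + 3)·f(k+1) − (k + 4)·f(k) = 1.
d = 1 from the (1,1,0) case.
A polynomial solution: f(k) = k/3.
Get s_k = R·t_k = k/(3*(k + 3)) with R(k) = B(k−1)f(k)/C(k) = k*(k + 4)/3.
Verify: 1/(k**2 + 7*k + 12) matches t_k.
s_(n+1) = (n + 1)/(3*(n + 4)) and s_(0) = 0, so S(n) = (n + 1)/(3*(n + 4)).

S(n) = \frac{n + 1}{3 \left(n + 4\right)}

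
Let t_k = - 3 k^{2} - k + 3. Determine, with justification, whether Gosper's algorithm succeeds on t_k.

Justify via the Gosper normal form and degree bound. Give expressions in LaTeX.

Yes. s_k = k \left(- k^{2} + k + 3\right).

The ratio is (k + 3*(k + 1)**2 - 2)/(3*k**2 + k - 3).
Take A(k)=1, B(k)=1, C(k)=k**2 + k/3 - 1.
Need (1)·f(k+1) − (1)·f(k) = k**2 + k/3 - 1.
Bound: deg f ≤ 3.
Match coefficients ⇒ f(k) = k*(k**2 - k - 3)/3.
So s_k = (B(k−1)f/C)·t_k = (k*(k**2 - k - 3)/(3*k**2 + k - 3))·t_k = k*(-k**2 + k + 3).
Check: Δs_k = -3*k**2 - k + 3. ✓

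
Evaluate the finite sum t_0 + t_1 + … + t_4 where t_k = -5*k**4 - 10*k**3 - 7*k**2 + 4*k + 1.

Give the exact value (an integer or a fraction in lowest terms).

Compute t_(k+1)/t_k: get (5*k**4 + 30*k**3 + 67*k**2 + 60*k + 17)/(5*k**4 + 10*k**3 + 7*k**2 - 4*k - 1).
Gosper form: A/B · C(k+1)/C(k) with A=1, B=1, C=k**4 + 2*k**3 + 7*k**2/5 - 4*k/5 - 1/5.
f must satisfy (1)·f(k+1) − (1)·f(k) = k**4 + 2*k**3 + 7*k**2/5 - 4*k/5 - 1/5.
From deg A=0, deg B=0, deg C=4: d=5.
Coefficient equations give f(k) = k*(k**4 - k**2 - 3*k + 2)/5.
Certificate R = B(k−1)f/C = k*(k**4 - k**2 - 3*k + 2)/(5*k**4 + 10*k**3 + 7*k**2 - 4*k - 1) gives s_k = k*(-k**4 + k**2 + 3*k - 2).
s_(k+1) − s_k = -5*k**4 - 10*k**3 - 7*k**2 + 4*k + 1 = t_k.
Σ_(k=0)^(4) t_k = s_(5) − s_(0) = -2935 − (0) = -2935.

Σ = -2935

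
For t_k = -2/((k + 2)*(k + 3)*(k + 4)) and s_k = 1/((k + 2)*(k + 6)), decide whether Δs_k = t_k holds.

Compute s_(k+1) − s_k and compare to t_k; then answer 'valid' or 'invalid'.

Invalid: residual 3*(3*k + 16)/(k**5 + 22*k**4 + 185*k**3 + 740*k**2 + 1404*k + 1008) ≠ 0.

s_(k+1) = 1/((k + 3)*(k + 7))
s_(k+1) − s_k = (-2*k - 9)/(k**4 + 18*k**3 + 113*k**2 + 288*k + 252)
(s_(k+1) − s_k) − t_k = 3*(3*k + 16)/(k**5 + 22*k**4 + 185*k**3 + 740*k**2 + 1404*k + 1008)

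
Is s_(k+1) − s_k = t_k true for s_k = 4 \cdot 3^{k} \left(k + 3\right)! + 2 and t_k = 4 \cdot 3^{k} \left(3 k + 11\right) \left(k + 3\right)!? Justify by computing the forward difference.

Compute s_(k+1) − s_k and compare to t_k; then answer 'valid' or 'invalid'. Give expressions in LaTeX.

valid (s_(k+1) − s_k reduces to t_k)

s_(k+1) = 4*3**(k + 1)*factorial(k + 4) + 2
s_(k+1) − s_k = 4*3**k*(3*k + 11)*factorial(k + 3)
(s_(k+1) − s_k) − t_k = 0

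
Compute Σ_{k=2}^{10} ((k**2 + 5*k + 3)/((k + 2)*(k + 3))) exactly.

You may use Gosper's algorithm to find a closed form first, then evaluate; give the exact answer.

Ratio r(k) = (k + 2)*(5*k + (k + 1)**2 + 8)/((k + 4)*(k**2 + 5*k + 3)).
A = k + 2, B = k + 4, C = k**2 + 5*k + 3.
Solve (k + 2)·f(k+1) − (k + 3)·f(k) = k**2 + 5*k + 3.
Bound: deg f ≤ 2.
A polynomial solution: f(k) = k*(2*k + 1)/2.
Certificate R = B(k−1)f/C = k*(k + 3)*(2*k + 1)/(2*(k**2 + 5*k + 3)) gives s_k = k*(2*k + 1)/(2*(k + 2)).
Check: Δs_k = (k**2 + 5*k + 3)/(k**2 + 5*k + 6). ✓
Evaluate s at k=11 and k=2: 253/26 and 5/4; difference 441/52.

Σ = 441/52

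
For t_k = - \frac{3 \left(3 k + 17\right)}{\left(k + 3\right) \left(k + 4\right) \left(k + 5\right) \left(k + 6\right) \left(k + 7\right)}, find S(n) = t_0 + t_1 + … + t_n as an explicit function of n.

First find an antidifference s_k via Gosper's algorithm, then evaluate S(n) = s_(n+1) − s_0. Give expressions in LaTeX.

S(n) = \frac{- n^{3} - 16 n^{2} - 83 n - 68}{24 \left(n^{3} + 16 n^{2} + 83 n + 140\right)}

The ratio is (k + 3)*(3*k + 20)/((k + 8)*(3*k + 17)).
Gosper form: A/B · C(k+1)/C(k) with A=k + 3, B=k + 8, C=k + 17/3.
Set up (k + 3)·f(k+1) − (k + 7)·f(k) − (k + 17/3) = 0.
Bound: deg f ≤ 4.
Coefficient equations give f(k) = k*(k + 5)*(k**2 + 13*k + 54)/216.
Certificate R = B(k−1)f/C = k*(k + 5)*(k + 7)*(k**2 + 13*k + 54)/(72*(3*k + 17)) gives s_k = k*(-k**2 - 13*k - 54)/(24*(k**3 + 13*k**2 + 54*k + 72)).
Verify: 3*(-3*k - 17)/(k**5 + 25*k**4 + 245*k**3 + 1175*k**2 + 2754*k + 2520) matches t_k.
s_(n+1) = (-n**3 - 16*n**2 - 83*n - 68)/(24*(n**3 + 16*n**2 + 83*n + 140)) and s_(0) = 0, so S(n) = (-n**3 - 16*n**2 - 83*n - 68)/(24*(n**3 + 16*n**2 + 83*n + 140)).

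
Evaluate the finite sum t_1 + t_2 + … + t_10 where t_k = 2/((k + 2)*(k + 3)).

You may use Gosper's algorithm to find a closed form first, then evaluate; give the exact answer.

Σ = 20/39

Compute t_(k+1)/t_k: get (k + 2)/(k + 4).
Take A(k)=k + 2, B(k)=k + 4, C(k)=1.
Key eq: (k + 2)·f(k+1) = (k + 3)·f(k) + (1).
Degrees (1,1,0) ⇒ d ≤ 1.
Solve for f: f(k) = k/2 (degree 1 ≤ 1).
R(k) = B(k−1)·f(k)/C(k) = k*(k + 3)/2; s_k = R·t_k = k/(k + 2).
s_(k+1) − s_k = 2/(k**2 + 5*k + 6) = t_k.
Sum = s_(11) − s_(1); s_(11) = 11/13, s_(1) = 1/3 ⇒ 20/39.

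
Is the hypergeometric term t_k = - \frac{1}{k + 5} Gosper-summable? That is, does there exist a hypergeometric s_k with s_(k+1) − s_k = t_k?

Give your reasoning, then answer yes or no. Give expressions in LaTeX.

r(k) = (k + 5)/(k + 6) after simplifying.
Factor: A=k + 5; B=k + 6; C=1.
Solve (k + 5)·f(k+1) − (k + 5)·f(k) = 1.
From deg A=1, deg B=1, deg C=0: d=0.
Put f(k) = c0: A·f(k+1) − B(k−1)·f(k) − C = -1; need -1 = 0 — inconsistent ⇒ no f, not summable.

No — key equation has no polynomial f.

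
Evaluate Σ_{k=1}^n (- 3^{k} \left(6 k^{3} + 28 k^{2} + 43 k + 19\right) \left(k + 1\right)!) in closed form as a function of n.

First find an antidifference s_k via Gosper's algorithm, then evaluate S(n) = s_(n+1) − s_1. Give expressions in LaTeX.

Step 1: r(k) = 3*(6*k**4 + 58*k**3 + 209*k**2 + 330*k + 192)/(6*k**3 + 28*k**2 + 43*k + 19).
Factor: A=3*k + 6; B=1; C=k**3 + 14*k**2/3 + 43*k/6 + 19/6.
Key eq: (3*k + 6)·f(k+1) = (1)·f(k) + (k**3 + 14*k**2/3 + 43*k/6 + 19/6).
d = 2 from the (1,0,3) case.
Solving with deg f ≤ 2: f(k) = (2*k**2 + 2*k - 1)/6.
R(k) = B(k−1)·f(k)/C(k) = (2*k**2 + 2*k - 1)/(6*k**3 + 28*k**2 + 43*k + 19); s_k = R·t_k = -3**k*(2*k**2 + 2*k - 1)*factorial(k + 1).
Check: Δs_k = -3**k*(6*k**3 + 28*k**2 + 43*k + 19)*factorial(k + 1). ✓
s_(n+1) = -3**(n + 1)*(2*n**2 + 6*n + 3)*factorial(n + 2) and s_(1) = -18, so S(n) = -6*3**n*n**4*factorial(n) - 36*3**n*n**3*factorial(n) - 75*3**n*n**2*factorial(n) - 63*3**n*n*factorial(n) - 18*3**n*factorial(n) + 18.

S(n) = - 6 \cdot 3^{n} n^{4} n! - 36 \cdot 3^{n} n^{3} n! - 75 \cdot 3^{n} n^{2} n! - 63 \cdot 3^{n} n n! - 18 \cdot 3^{n} n! + 18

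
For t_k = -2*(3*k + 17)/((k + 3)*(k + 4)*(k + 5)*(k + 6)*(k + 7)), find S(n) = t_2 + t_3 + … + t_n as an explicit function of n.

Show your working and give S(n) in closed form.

S(n) = (-n**3 - 16*n**2 - 83*n + 100)/(120*(n**3 + 16*n**2 + 83*n + 140))

The ratio is (k + 3)*(3*k + 20)/((k + 8)*(3*k + 17)).
A = k + 3, B = k + 8, C = k + 17/3.
Set up (k + 3)·f(k+1) − (k + 7)·f(k) − (k + 17/3) = 0.
Degrees (1,1,1) ⇒ d ≤ 4.
Match coefficients ⇒ f(k) = k*(k + 5)*(k**2 + 13*k + 54)/216.
Certificate R = B(k−1)f/C = k*(k + 5)*(k + 7)*(k**2 + 13*k + 54)/(72*(3*k + 17)) gives s_k = k*(-k**2 - 13*k - 54)/(36*(k**3 + 13*k**2 + 54*k + 72)).
Check: Δs_k = 2*(-3*k - 17)/(k**5 + 25*k**4 + 245*k**3 + 1175*k**2 + 2754*k + 2520). ✓
Σ_(k=2)^n t_k = s_(n+1) − s_(2) = ((-n**3 - 16*n**2 - 83*n - 68)/(36*(n**3 + 16*n**2 + 83*n + 140))) − (-7/360), i.e. (-n**3 - 16*n**2 - 83*n + 100)/(120*(n**3 + 16*n**2 + 83*n + 140)).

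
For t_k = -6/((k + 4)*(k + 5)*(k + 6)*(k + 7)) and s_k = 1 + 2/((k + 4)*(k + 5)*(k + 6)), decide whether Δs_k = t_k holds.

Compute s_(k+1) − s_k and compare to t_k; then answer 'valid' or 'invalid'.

s_(k+1) = 1 + 2/((k + 5)*(k + 6)*(k + 7))
s_(k+1) − s_k = -6/((k + 4)*(k + 5)*(k + 6)*(k + 7))
(s_(k+1) − s_k) − t_k = 0

valid (s_(k+1) − s_k reduces to t_k)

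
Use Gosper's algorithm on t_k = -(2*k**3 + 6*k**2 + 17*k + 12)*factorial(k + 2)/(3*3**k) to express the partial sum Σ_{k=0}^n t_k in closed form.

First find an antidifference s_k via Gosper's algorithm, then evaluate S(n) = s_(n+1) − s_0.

S(n) = (6*3**n - 2*n**5*factorial(n) - 18*n**4*factorial(n) - 63*n**3*factorial(n) - 108*n**2*factorial(n) - 91*n*factorial(n) - 30*factorial(n))/(3*3**n)

Compute t_(k+1)/t_k: get (2*k**4 + 18*k**3 + 71*k**2 + 142*k + 111)/(3*(2*k**3 + 6*k**2 + 17*k + 12)).
Take A(k)=k/3 + 1, B(k)=1, C(k)=k**3 + 3*k**2 + 17*k/2 + 6.
f must satisfy (k/3 + 1)·f(k+1) − (1)·f(k) = k**3 + 3*k**2 + 17*k/2 + 6.
deg f ≤ 2 (via 1,0,3).
Solving with deg f ≤ 2: f(k) = 3*(2*k**2 + 2*k + 1)/2.
Get s_k = R·t_k = -(2*k**2 + 2*k + 1)*factorial(k + 2)/3**k with R(k) = B(k−1)f(k)/C(k) = 3*(2*k**2 + 2*k + 1)/(2*k**3 + 6*k**2 + 17*k + 12).
s_(k+1) − s_k = -(2*k**3 + 6*k**2 + 17*k + 12)*factorial(k + 2)/(3*3**k) = t_k.
Σ_(k=0)^n t_k = s_(n+1) − s_(0) = (-3**(-n - 1)*(2*n**2 + 6*n + 5)*factorial(n + 3)) − (-2), i.e. (6*3**n - 2*n**5*factorial(n) - 18*n**4*factorial(n) - 63*n**3*factorial(n) - 108*n**2*factorial(n) - 91*n*factorial(n) - 30*factorial(n))/(3*3**n).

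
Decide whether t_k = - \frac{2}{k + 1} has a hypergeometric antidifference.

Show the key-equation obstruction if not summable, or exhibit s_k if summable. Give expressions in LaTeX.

No — the linear system for f has no solution.

t_(k+1)/t_k = (k + 1)/(k + 2).
A = k + 1, B = k + 2, C = 1.
Need (k + 1)·f(k+1) − (k + 1)·f(k) = 1.
deg f ≤ 0 (via 1,1,0).
Generic f = c0 gives residual -1; -1 = 0 cannot hold, so t_k is not Gosper-summable.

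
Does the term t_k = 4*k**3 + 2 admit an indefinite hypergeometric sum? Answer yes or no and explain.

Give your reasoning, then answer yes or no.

Yes. s_k = k*(k**3 - 2*k**2 + k + 2).

Compute t_(k+1)/t_k: get (2*(k + 1)**3 + 1)/(2*k**3 + 1).
Gosper form: A/B · C(k+1)/C(k) with A=1, B=1, C=k**3 + 1/2.
Set up (1)·f(k+1) − (1)·f(k) − (k**3 + 1/2) = 0.
deg f ≤ 4 (via 0,0,3).
A polynomial solution: f(k) = k*(k**3 - 2*k**2 + k + 2)/4.
R(k) = B(k−1)·f(k)/C(k) = k*(k**3 - 2*k**2 + k + 2)/(2*(2*k**3 + 1)); s_k = R·t_k = k*(k**3 - 2*k**2 + k + 2).
s_(k+1) − s_k = 4*k**3 + 2 = t_k.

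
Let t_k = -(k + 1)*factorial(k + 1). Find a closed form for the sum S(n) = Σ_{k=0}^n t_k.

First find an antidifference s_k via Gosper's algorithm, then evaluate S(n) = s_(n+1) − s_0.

Compute t_(k+1)/t_k: get (k + 2)**2/(k + 1).
Normal form (A,B,C) = (k + 2, 1, k + 1).
Set up (k + 2)·f(k+1) − (1)·f(k) − (k + 1) = 0.
Bound: deg f ≤ 0.
Solve for f: f(k) = 1 (degree 0 ≤ 0).
So s_k = (B(k−1)f/C)·t_k = (1/(k + 1))·t_k = -factorial(k + 1).
Verify: -(k + 1)*factorial(k + 1) matches t_k.
Σ_(k=0)^n t_k = s_(n+1) − s_(0) = (-factorial(n + 2)) − (-1), i.e. 1 - factorial(n + 2).

S(n) = 1 - factorial(n + 2)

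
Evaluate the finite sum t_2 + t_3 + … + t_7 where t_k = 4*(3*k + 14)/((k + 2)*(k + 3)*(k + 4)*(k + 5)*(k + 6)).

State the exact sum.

Σ = 129/5005

r(k) = (k + 2)*(3*k + 17)/((k + 7)*(3*k + 14)) after simplifying.
So A=k + 2 and B=k + 7, with C=k + 14/3.
Key eq: (k + 2)·f(k+1) = (k + 6)·f(k) + (k + 14/3).
Bound: deg f ≤ 4.
Solve for f: f(k) = k*(k + 4)*(k**2 + 10*k + 31)/90 (degree 4 ≤ 4).
Certificate R = B(k−1)f/C = k*(k + 4)*(k + 6)*(k**2 + 10*k + 31)/(30*(3*k + 14)) gives s_k = 2*k*(k**2 + 10*k + 31)/(15*(k**3 + 10*k**2 + 31*k + 30)).
Δs = 4*(3*k + 14)/(k**5 + 20*k**4 + 155*k**3 + 580*k**2 + 1044*k + 720), as required.
Σ_(k=2)^(7) t_k = s_(8) − s_(2) = 56/429 − (11/105) = 129/5005.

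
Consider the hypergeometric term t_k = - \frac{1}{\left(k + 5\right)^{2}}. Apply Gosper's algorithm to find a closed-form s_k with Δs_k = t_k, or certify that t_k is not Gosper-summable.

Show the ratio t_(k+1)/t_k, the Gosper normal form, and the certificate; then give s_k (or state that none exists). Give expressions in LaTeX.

Step 1: r(k) = (k + 5)**2/(k + 6)**2.
Take A(k)=k**2 + 10*k + 25, B(k)=k**2 + 12*k + 36, C(k)=1.
Need (k**2 + 10*k + 25)·f(k+1) − (k**2 + 10*k + 25)·f(k) = 1.
From deg A=2, deg B=2, deg C=0: d=0.
Write f(k) = c0. Then LHS − RHS = -1, requiring -1 = 0: contradictory. No certificate.

none — t_k is not Gosper-summable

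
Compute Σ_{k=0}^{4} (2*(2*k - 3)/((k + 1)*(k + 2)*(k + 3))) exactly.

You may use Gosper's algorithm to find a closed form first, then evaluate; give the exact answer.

Σ = -20/21

t_(k+1)/t_k = (k + 1)*(2*k - 1)/((k + 4)*(2*k - 3)).
Factor: A=k + 1; B=k + 4; C=k - 3/2.
f must satisfy (k + 1)·f(k+1) − (k + 3)·f(k) = k - 3/2.
Degrees (1,1,1) ⇒ d ≤ 2.
Solve for f: f(k) = -k*(k + 11)/8 (degree 2 ≤ 2).
Certificate R = B(k−1)f/C = -k*(k + 3)*(k + 11)/(4*(2*k - 3)) gives s_k = k*(-k - 11)/(2*(k + 1)*(k + 2)).
Verify: 2*(2*k - 3)/(k**3 + 6*k**2 + 11*k + 6) matches t_k.
Telescoping: Σ = s_(5) − s_(0) = -20/21 − (0) = -20/21.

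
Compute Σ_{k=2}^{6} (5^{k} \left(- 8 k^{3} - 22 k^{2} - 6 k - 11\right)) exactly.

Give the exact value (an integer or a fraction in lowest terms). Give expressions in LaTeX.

r(k) = 5*(8*k**3 + 46*k**2 + 74*k + 47)/(8*k**3 + 22*k**2 + 6*k + 11) after simplifying.
A = 5, B = 1, C = k**3 + 11*k**2/4 + 3*k/4 + 11/8.
Solve (5)·f(k+1) − (1)·f(k) = k**3 + 11*k**2/4 + 3*k/4 + 11/8.
From deg A=0, deg B=0, deg C=3: d=3.
A polynomial solution: f(k) = (2*k**3 - 2*k**2 - k + 4)/8.
Then R = B(k−1)f/C = (2*k**3 - 2*k**2 - k + 4)/(8*k**3 + 22*k**2 + 6*k + 11), so s_k = R(k)·t_k = 5**k*(-2*k**3 + 2*k**2 + k - 4).
Check: Δs_k = 5**k*(-8*k**3 - 22*k**2 - 6*k - 11). ✓
Sum = s_(7) − s_(2); s_(7) = -45703125, s_(2) = -250 ⇒ -45702875.

Σ = -45702875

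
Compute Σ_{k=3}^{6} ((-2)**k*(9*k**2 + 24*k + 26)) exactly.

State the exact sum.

r(k) = 2*(-9*k**2 - 42*k - 59)/(9*k**2 + 24*k + 26) after simplifying.
Take A(k)=-2, B(k)=1, C(k)=k**2 + 8*k/3 + 26/9.
Set up (-2)·f(k+1) − (1)·f(k) − (k**2 + 8*k/3 + 26/9) = 0.
deg f ≤ 2 (via 0,0,2).
A polynomial solution: f(k) = -(3*k**2 + 4*k + 4)/9.
Certificate R = B(k−1)f/C = -(3*k**2 + 4*k + 4)/(9*k**2 + 24*k + 26) gives s_k = (-2)**k*(-3*k**2 - 4*k - 4).
Check: Δs_k = (-2)**k*(9*k**2 + 24*k + 26). ✓
Telescoping: Σ = s_(7) − s_(3) = 22912 − (344) = 22568.

Σ = 22568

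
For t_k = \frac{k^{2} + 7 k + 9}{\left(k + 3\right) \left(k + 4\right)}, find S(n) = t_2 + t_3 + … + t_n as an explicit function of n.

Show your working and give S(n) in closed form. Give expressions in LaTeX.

Ratio r(k) = (k + 3)*(7*k + (k + 1)**2 + 16)/((k + 5)*(k**2 + 7*k + 9)).
Normal form (A,B,C) = (k + 3, k + 5, k**2 + 7*k + 9).
Need (k + 3)·f(k+1) − (k + 4)·f(k) = k**2 + 7*k + 9.
d = 2 from the (1,1,2) case.
Match coefficients ⇒ f(k) = k*(k + 2).
Then R = B(k−1)f/C = k*(k + 2)*(k + 4)/(k**2 + 7*k + 9), so s_k = R(k)·t_k = k*(k + 2)/(k + 3).
Verify: (k**2 + 7*k + 9)/(k**2 + 7*k + 12) matches t_k.
Telescope: S(n) = s_(n+1) − s_(2) = (n**2 + 4*n + 3)/(n + 4) − (8/5) = (5*n**2 + 12*n - 17)/(5*(n + 4)).

S(n) = \frac{5 n^{2} + 12 n - 17}{5 \left(n + 4\right)}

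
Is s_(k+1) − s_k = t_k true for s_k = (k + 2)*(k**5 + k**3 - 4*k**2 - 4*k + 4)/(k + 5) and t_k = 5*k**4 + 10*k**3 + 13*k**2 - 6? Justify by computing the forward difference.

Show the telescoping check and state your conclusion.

Invalid: residual 3*(-4*k**5 - 35*k**4 - 62*k**3 - 69*k**2 + 2*k + 34)/(k**2 + 11*k + 30) ≠ 0.

s_(k+1) = -(k + 3)*(4*k - (k + 1)**5 - (k + 1)**3 + 4*(k + 1)**2)/(k + 6)
s_(k+1) − s_k = (5*k**6 + 53*k**5 + 168*k**4 + 257*k**3 + 177*k**2 - 60*k - 78)/(k**2 + 11*k + 30)
(s_(k+1) − s_k) − t_k = 3*(-4*k**5 - 35*k**4 - 62*k**3 - 69*k**2 + 2*k + 34)/(k**2 + 11*k + 30)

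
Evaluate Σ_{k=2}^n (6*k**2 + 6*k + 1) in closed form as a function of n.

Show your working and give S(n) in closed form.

The ratio is (6*k**2 + 18*k + 13)/(6*k**2 + 6*k + 1).
A = 1, B = 1, C = k**2 + k + 1/6.
Set up (1)·f(k+1) − (1)·f(k) − (k**2 + k + 1/6) = 0.
Degrees (0,0,2) ⇒ d ≤ 3.
Solving with deg f ≤ 3: f(k) = k*(2*k**2 - 1)/6.
Get s_k = R·t_k = 2*k**3 - k with R(k) = B(k−1)f(k)/C(k) = k*(2*k**2 - 1)/(6*k**2 + 6*k + 1).
Check: Δs_k = 6*k**2 + 6*k + 1. ✓
s_(n+1) = 2*n**3 + 6*n**2 + 5*n + 1 and s_(2) = 14, so S(n) = 2*n**3 + 6*n**2 + 5*n - 13.

S(n) = 2*n**3 + 6*n**2 + 5*n - 13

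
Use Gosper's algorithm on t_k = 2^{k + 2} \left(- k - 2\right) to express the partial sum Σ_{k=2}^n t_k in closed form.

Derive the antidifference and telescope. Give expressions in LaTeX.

S(n) = - 8 \cdot 2^{n} n - 8 \cdot 2^{n} + 32

r(k) = 2*(k + 3)/(k + 2) after simplifying.
Normal form (A,B,C) = (2, 1, k + 2).
Solve (2)·f(k+1) − (1)·f(k) = k + 2.
Degrees (0,0,1) ⇒ d ≤ 1.
Match coefficients ⇒ f(k) = k.
Then R = B(k−1)f/C = k/(k + 2), so s_k = R(k)·t_k = -2**(k + 2)*k.
Verify: 2**(k + 2)*(-k - 2) matches t_k.
s_(n+1) = 2**(n + 3)*(-n - 1) and s_(2) = -32, so S(n) = -8*2**n*n - 8*2**n + 32.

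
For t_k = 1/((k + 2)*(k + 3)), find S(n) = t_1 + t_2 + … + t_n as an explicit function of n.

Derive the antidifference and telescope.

Compute t_(k+1)/t_k: get (k + 2)/(k + 4).
Gosper form: A/B · C(k+1)/C(k) with A=k + 2, B=k + 4, C=1.
Need (k + 2)·f(k+1) − (k + 3)·f(k) = 1.
Degrees (1,1,0) ⇒ d ≤ 1.
A polynomial solution: f(k) = k/2.
R(k) = B(k−1)·f(k)/C(k) = k*(k + 3)/2; s_k = R·t_k = k/(2*(k + 2)).
Δs = 1/(k**2 + 5*k + 6), as required.
Telescope: S(n) = s_(n+1) − s_(1) = (n + 1)/(2*(n + 3)) − (1/6) = n/(3*(n + 3)).

S(n) = n/(3*(n + 3))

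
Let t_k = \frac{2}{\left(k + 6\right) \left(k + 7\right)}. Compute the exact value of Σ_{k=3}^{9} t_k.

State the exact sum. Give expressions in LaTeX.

Σ = 7/72

Compute t_(k+1)/t_k: get (k + 6)/(k + 8).
Take A(k)=k + 6, B(k)=k + 8, C(k)=1.
f must satisfy (k + 6)·f(k+1) − (k + 7)·f(k) = 1.
Bound: deg f ≤ 1.
Match coefficients ⇒ f(k) = k/6.
So s_k = (B(k−1)f/C)·t_k = (k*(k + 7)/6)·t_k = k/(3*(k + 6)).
Verify: 2/(k**2 + 13*k + 42) matches t_k.
Evaluate s at k=10 and k=3: 5/24 and 1/9; difference 7/72.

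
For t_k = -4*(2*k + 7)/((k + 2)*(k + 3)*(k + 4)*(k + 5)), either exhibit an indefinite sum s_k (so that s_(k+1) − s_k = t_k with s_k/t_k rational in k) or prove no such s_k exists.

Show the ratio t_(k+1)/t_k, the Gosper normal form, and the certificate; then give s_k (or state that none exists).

t_(k+1)/t_k = (k + 2)*(2*k + 9)/((k + 6)*(2*k + 7)).
Gosper form: A/B · C(k+1)/C(k) with A=k + 2, B=k + 6, C=k + 7/2.
Key eq: (k + 2)·f(k+1) = (k + 5)·f(k) + (k + 7/2).
From deg A=1, deg B=1, deg C=1: d=3.
Coefficient equations give f(k) = k*(k + 3)*(k + 6)/16.
R(k) = B(k−1)·f(k)/C(k) = k*(k + 3)*(k + 5)*(k + 6)/(8*(2*k + 7)); s_k = R·t_k = k*(-k - 6)/(2*(k**2 + 6*k + 8)).
s_(k+1) − s_k = 4*(-2*k - 7)/(k**4 + 14*k**3 + 71*k**2 + 154*k + 120) = t_k.

s_k = k*(-k - 6)/(2*(k**2 + 6*k + 8))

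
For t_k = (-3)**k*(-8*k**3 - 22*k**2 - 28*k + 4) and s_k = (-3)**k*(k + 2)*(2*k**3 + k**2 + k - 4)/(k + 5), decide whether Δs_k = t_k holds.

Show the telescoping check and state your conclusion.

Invalid: residual (-3)**(k + 1)*(-8*k**4 - 64*k**3 - 139*k**2 - 137*k + 24)/(k**2 + 11*k + 30) ≠ 0.

s_(k+1) = 3*(-3)**k*k*(-2*k**3 - 13*k**2 - 30*k - 27)/(k + 6)
s_(k+1) − s_k = (-3)**k*(-8*k**5 - 86*k**4 - 318*k**3 - 547*k**2 - 385*k + 48)/(k**2 + 11*k + 30)
(s_(k+1) − s_k) − t_k = (-3)**(k + 1)*(-8*k**4 - 64*k**3 - 139*k**2 - 137*k + 24)/(k**2 + 11*k + 30)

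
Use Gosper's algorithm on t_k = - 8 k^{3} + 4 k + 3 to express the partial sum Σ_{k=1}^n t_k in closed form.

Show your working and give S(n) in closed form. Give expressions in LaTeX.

S(n) = n \left(- 2 n^{3} - 4 n^{2} + 5\right)

Compute t_(k+1)/t_k: get (4*k - 8*(k + 1)**3 + 7)/(-8*k**3 + 4*k + 3).
Take A(k)=1, B(k)=1, C(k)=k**3 - k/2 - 3/8.
Set up (1)·f(k+1) − (1)·f(k) − (k**3 - k/2 - 3/8) = 0.
d = 4 from the (0,0,3) case.
Match coefficients ⇒ f(k) = k*(2*k**3 - 4*k**2 - 1)/8.
Then R = B(k−1)f/C = k*(2*k**3 - 4*k**2 - 1)/(8*k**3 - 4*k - 3), so s_k = R(k)·t_k = -2*k**4 + 4*k**3 + k.
Check: Δs_k = -8*k**3 + 4*k + 3. ✓
Evaluate: s_(n+1) = -2*n**4 - 4*n**3 + 5*n + 3; subtract s_(1) = 3 ⇒ S(n) = n*(-2*n**3 - 4*n**2 + 5).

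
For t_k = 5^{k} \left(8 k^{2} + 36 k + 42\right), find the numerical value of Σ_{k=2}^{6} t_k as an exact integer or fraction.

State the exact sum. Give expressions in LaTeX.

Σ = 10077650

Ratio r(k) = 5*(4*k**2 + 26*k + 43)/(4*k**2 + 18*k + 21).
Factor: A=5; B=1; C=k**2 + 9*k/2 + 21/4.
Need (5)·f(k+1) − (1)·f(k) = k**2 + 9*k/2 + 21/4.
Degrees (0,0,2) ⇒ d ≤ 2.
Solving with deg f ≤ 2: f(k) = (2*k**2 + 4*k + 3)/8.
R(k) = B(k−1)·f(k)/C(k) = (2*k**2 + 4*k + 3)/(2*(4*k**2 + 18*k + 21)); s_k = R·t_k = 5**k*(2*k**2 + 4*k + 3).
s_(k+1) − s_k = 5**k*(8*k**2 + 36*k + 42) = t_k.
Σ_(k=2)^(6) t_k = s_(7) − s_(2) = 10078125 − (475) = 10077650.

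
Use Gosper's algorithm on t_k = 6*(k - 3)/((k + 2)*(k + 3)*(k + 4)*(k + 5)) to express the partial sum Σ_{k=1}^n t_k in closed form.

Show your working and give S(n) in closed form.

S(n) = n*(-n**2 - 12*n - 227)/(60*(n**3 + 12*n**2 + 47*n + 60))

r(k) = (k - 2)*(k + 2)/((k - 3)*(k + 6)) after simplifying.
Normal form (A,B,C) = (k + 2, k + 6, k - 3).
Key eq: (k + 2)·f(k+1) = (k + 5)·f(k) + (k - 3).
From deg A=1, deg B=1, deg C=1: d=3.
A polynomial solution: f(k) = -k*(k**2 + 9*k + 44)/36.
R(k) = B(k−1)·f(k)/C(k) = -k*(k + 5)*(k**2 + 9*k + 44)/(36*(k - 3)); s_k = R·t_k = k*(-k**2 - 9*k - 44)/(6*(k + 2)*(k + 3)*(k + 4)).
s_(k+1) − s_k = 6*(k - 3)/(k**4 + 14*k**3 + 71*k**2 + 154*k + 120) = t_k.
Evaluate: s_(n+1) = (-n**3 - 12*n**2 - 65*n - 54)/(6*(n**3 + 12*n**2 + 47*n + 60)); subtract s_(1) = -3/20 ⇒ S(n) = n*(-n**2 - 12*n - 227)/(60*(n**3 + 12*n**2 + 47*n + 60)).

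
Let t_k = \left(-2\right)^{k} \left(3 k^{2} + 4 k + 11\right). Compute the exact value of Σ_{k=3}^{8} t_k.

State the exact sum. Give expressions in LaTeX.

Σ = 42912

r(k) = 2*(-3*k**2 - 10*k - 18)/(3*k**2 + 4*k + 11) after simplifying.
Gosper form: A/B · C(k+1)/C(k) with A=-2, B=1, C=k**2 + 4*k/3 + 11/3.
Set up (-2)·f(k+1) − (1)·f(k) − (k**2 + 4*k/3 + 11/3) = 0.
Bound: deg f ≤ 2.
Match coefficients ⇒ f(k) = -(k**2 + 3)/3.
So s_k = (B(k−1)f/C)·t_k = (-(k**2 + 3)/(3*k**2 + 4*k + 11))·t_k = (-2)**k*(-k**2 - 3).
s_(k+1) − s_k = (-2)**k*(3*k**2 + 4*k + 11) = t_k.
Telescoping: Σ = s_(9) − s_(3) = 43008 − (96) = 42912.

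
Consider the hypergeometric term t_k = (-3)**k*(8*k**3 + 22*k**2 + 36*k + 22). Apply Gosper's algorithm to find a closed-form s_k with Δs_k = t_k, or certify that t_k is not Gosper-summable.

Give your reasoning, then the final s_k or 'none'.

t_(k+1)/t_k = 3*(-4*k**3 - 23*k**2 - 52*k - 44)/(4*k**3 + 11*k**2 + 18*k + 11).
So A=-3 and B=1, with C=k**3 + 11*k**2/4 + 9*k/2 + 11/4.
Solve (-3)·f(k+1) − (1)·f(k) = k**3 + 11*k**2/4 + 9*k/2 + 11/4.
From deg A=0, deg B=0, deg C=3: d=3.
Solving with deg f ≤ 3: f(k) = -(2*k**3 + k**2 + 3*k + 1)/8.
R(k) = B(k−1)·f(k)/C(k) = -(2*k**3 + k**2 + 3*k + 1)/(2*(k + 1)*(4*k**2 + 7*k + 11)); s_k = R·t_k = (-3)**k*(-2*k**3 - k**2 - 3*k - 1).
Δs = (-3)**k*(8*k**3 + 22*k**2 + 36*k + 22), as required.

s_k = (-3)**k*(-2*k**3 - k**2 - 3*k - 1)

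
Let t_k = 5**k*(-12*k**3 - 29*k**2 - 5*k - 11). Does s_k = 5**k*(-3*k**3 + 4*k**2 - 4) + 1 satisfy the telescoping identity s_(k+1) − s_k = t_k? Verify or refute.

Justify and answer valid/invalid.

valid (s_(k+1) − s_k reduces to t_k)

s_(k+1) = 5**(k + 1)*(-3*(k + 1)**3 + 4*(k + 1)**2 - 4) + 1
s_(k+1) − s_k = 5**k*(-12*k**3 - 29*k**2 - 5*k - 11)
(s_(k+1) − s_k) − t_k = 0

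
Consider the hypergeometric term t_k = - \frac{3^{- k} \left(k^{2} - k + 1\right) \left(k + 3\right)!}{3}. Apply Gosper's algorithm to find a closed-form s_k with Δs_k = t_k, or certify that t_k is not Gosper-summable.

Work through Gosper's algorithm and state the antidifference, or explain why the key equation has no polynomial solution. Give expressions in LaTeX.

s_k = - 3^{- k} \left(k - 3\right) \left(k + 3\right)!

Step 1: r(k) = -(k + 4)*(k - (k + 1)**2)/(3*k**2 - 3*k + 3).
Take A(k)=k/3 + 4/3, B(k)=1, C(k)=k**2 - k + 1.
f must satisfy (k/3 + 4/3)·f(k+1) − (1)·f(k) = k**2 - k + 1.
From deg A=1, deg B=0, deg C=2: d=1.
Coefficient equations give f(k) = 3*(k - 3).
So s_k = (B(k−1)f/C)·t_k = (3*(k - 3)/(k**2 - k + 1))·t_k = -(k - 3)*factorial(k + 3)/3**k.
Verify: -(k**2 - k + 1)*factorial(k + 3)/(3*3**k) matches t_k.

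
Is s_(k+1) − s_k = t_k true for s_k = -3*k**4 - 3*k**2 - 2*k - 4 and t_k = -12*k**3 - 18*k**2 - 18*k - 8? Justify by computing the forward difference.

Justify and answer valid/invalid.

s_(k+1) = -2*k - 3*(k + 1)**4 - 3*(k + 1)**2 - 6
s_(k+1) − s_k = -12*k**3 - 18*k**2 - 18*k - 8
(s_(k+1) − s_k) − t_k = 0

Valid: the claim telescopes to t_k.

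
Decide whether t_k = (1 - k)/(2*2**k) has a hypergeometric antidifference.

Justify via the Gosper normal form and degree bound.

Yes. s_k = k/2**k.

Step 1: r(k) = k/(2*(k - 1)).
Gosper form: A/B · C(k+1)/C(k) with A=1/2, B=1, C=k - 1.
f must satisfy (1/2)·f(k+1) − (1)·f(k) = k - 1.
Bound: deg f ≤ 1.
Coefficient equations give f(k) = -2*k.
So s_k = (B(k−1)f/C)·t_k = (-2*k/(k - 1))·t_k = k/2**k.
Δs = (1 - k)/(2*2**k), as required.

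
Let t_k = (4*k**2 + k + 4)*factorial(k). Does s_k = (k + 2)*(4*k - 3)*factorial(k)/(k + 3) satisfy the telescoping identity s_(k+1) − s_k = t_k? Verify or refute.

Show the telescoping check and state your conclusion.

Invalid: residual -(4*k**3 + 13*k**2 + 3*k + 15)*factorial(k)/((k + 3)*(k + 4)) ≠ 0.

s_(k+1) = (k + 3)*(4*k + 1)*factorial(k + 1)/(k + 4)
s_(k+1) − s_k = (4*k**4 + 25*k**3 + 46*k**2 + 37*k + 33)*factorial(k)/((k + 3)*(k + 4))
(s_(k+1) − s_k) − t_k = -(4*k**3 + 13*k**2 + 3*k + 15)*factorial(k)/((k + 3)*(k + 4))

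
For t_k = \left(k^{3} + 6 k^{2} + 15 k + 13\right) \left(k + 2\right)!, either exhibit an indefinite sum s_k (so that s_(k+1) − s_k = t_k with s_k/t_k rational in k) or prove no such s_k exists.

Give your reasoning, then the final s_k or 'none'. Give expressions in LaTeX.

s_k = \left(k^{2} + 2 k + 2\right) \left(k + 2\right)!

Compute t_(k+1)/t_k: get (k**4 + 12*k**3 + 57*k**2 + 125*k + 105)/(k**3 + 6*k**2 + 15*k + 13).
Take A(k)=k + 3, B(k)=1, C(k)=k**3 + 6*k**2 + 15*k + 13.
Need (k + 3)·f(k+1) − (1)·f(k) = k**3 + 6*k**2 + 15*k + 13.
Bound: deg f ≤ 2.
Solve for f: f(k) = k**2 + 2*k + 2 (degree 2 ≤ 2).
Certificate R = B(k−1)f/C = (k**2 + 2*k + 2)/(k**3 + 6*k**2 + 15*k + 13) gives s_k = (k**2 + 2*k + 2)*factorial(k + 2).
Verify: (k**3 + 6*k**2 + 15*k + 13)*factorial(k + 2) matches t_k.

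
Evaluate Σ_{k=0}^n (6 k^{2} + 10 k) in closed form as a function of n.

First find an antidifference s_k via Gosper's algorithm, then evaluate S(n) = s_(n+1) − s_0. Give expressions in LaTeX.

The ratio is (3*k**2 + 11*k + 8)/(k*(3*k + 5)).
So A=1 and B=1, with C=k**2 + 5*k/3.
f must satisfy (1)·f(k+1) − (1)·f(k) = k**2 + 5*k/3.
Degrees (0,0,2) ⇒ d ≤ 3.
A polynomial solution: f(k) = k*(k - 1)*(k + 2)/3.
Then R = B(k−1)f/C = (k - 1)*(k + 2)/(3*k + 5), so s_k = R(k)·t_k = 2*k*(k**2 + k - 2).
s_(k+1) − s_k = 2*k*(3*k + 5) = t_k.
Σ_(k=0)^n t_k = s_(n+1) − s_(0) = (2*n*(n**2 + 4*n + 3)) − (0), i.e. 2*n*(n**2 + 4*n + 3).

S(n) = 2 n \left(n^{2} + 4 n + 3\right)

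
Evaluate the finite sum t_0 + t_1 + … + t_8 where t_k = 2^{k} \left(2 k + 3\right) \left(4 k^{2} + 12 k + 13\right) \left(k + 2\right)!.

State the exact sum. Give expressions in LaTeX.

The ratio is 2*(8*k**4 + 84*k**3 + 338*k**2 + 619*k + 435)/(8*k**3 + 36*k**2 + 62*k + 39).
Gosper form: A/B · C(k+1)/C(k) with A=2*k + 6, B=1, C=k**3 + 9*k**2/2 + 31*k/4 + 39/8.
Key eq: (2*k + 6)·f(k+1) = (1)·f(k) + (k**3 + 9*k**2/2 + 31*k/4 + 39/8).
Degrees (1,0,3) ⇒ d ≤ 2.
Match coefficients ⇒ f(k) = (4*k**2 + 3)/8.
Certificate R = B(k−1)f/C = (4*k**2 + 3)/((2*k + 3)*(4*k**2 + 12*k + 13)) gives s_k = 2**k*(4*k**2 + 3)*factorial(k + 2).
s_(k+1) − s_k = 2**k*(2*k + 3)*(4*k**2 + 12*k + 13)*factorial(k + 2) = t_k.
Evaluate s at k=9 and k=0: 6683030323200 and 6; difference 6683030323194.

Σ = 6683030323194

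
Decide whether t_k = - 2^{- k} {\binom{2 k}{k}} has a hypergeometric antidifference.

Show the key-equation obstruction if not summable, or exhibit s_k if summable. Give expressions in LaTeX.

No. Not Gosper-summable.

The ratio is (2*k + 1)/(k + 1).
So A=2*k + 1 and B=k + 1, with C=1.
f must satisfy (2*k + 1)·f(k+1) − (k)·f(k) = 1.
Bound: deg f ≤ -1.
d = -1 < 0 ⇒ no nonzero polynomial f; not summable.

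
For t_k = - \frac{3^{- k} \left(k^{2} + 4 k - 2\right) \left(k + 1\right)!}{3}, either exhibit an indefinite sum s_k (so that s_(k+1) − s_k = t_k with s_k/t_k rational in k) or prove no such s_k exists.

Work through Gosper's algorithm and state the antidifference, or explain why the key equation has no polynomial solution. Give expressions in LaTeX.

s_k = - 3^{- k} \left(k + 4\right) \left(k + 1\right)!

The ratio is (k + 2)*(4*k + (k + 1)**2 + 2)/(3*(k**2 + 4*k - 2)).
Gosper form: A/B · C(k+1)/C(k) with A=k/3 + 2/3, B=1, C=k**2 + 4*k - 2.
Need (k/3 + 2/3)·f(k+1) − (1)·f(k) = k**2 + 4*k - 2.
Degrees (1,0,2) ⇒ d ≤ 1.
Solve for f: f(k) = 3*(k + 4) (degree 1 ≤ 1).
Then R = B(k−1)f/C = 3*(k + 4)/(k**2 + 4*k - 2), so s_k = R(k)·t_k = -(k + 4)*factorial(k + 1)/3**k.
s_(k+1) − s_k = -(k**2 + 4*k - 2)*factorial(k + 1)/(3*3**k) = t_k.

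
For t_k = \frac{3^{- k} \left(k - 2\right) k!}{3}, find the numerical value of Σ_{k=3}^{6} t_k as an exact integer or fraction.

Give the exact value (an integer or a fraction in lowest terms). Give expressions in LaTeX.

Ratio r(k) = (k**2 - 1)/(3*(k - 2)).
Gosper form: A/B · C(k+1)/C(k) with A=k/3 + 1/3, B=1, C=k - 2.
Solve (k/3 + 1/3)·f(k+1) − (1)·f(k) = k - 2.
Degrees (1,0,1) ⇒ d ≤ 0.
Coefficient equations give f(k) = 3.
So s_k = (B(k−1)f/C)·t_k = (3/(k - 2))·t_k = factorial(k)/3**k.
s_(k+1) − s_k = (k - 2)*factorial(k)/(3*3**k) = t_k.
Sum = s_(7) − s_(3); s_(7) = 560/243, s_(3) = 2/9 ⇒ 506/243.

Σ = 506/243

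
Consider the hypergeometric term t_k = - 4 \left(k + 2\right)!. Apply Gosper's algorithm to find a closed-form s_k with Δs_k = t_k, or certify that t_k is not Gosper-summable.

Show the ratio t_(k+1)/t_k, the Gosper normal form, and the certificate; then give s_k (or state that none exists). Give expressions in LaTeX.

Step 1: r(k) = k + 3.
Factor: A=k + 3; B=1; C=1.
Key eq: (k + 3)·f(k+1) = (1)·f(k) + (1).
From deg A=1, deg B=0, deg C=0: d=-1.
deg f ≤ -1 is impossible — no certificate.

no hypergeometric antidifference exists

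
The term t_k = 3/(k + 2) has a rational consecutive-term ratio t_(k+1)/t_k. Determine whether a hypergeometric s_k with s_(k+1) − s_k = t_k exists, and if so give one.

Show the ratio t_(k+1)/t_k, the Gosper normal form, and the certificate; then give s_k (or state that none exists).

no hypergeometric antidifference exists

Compute t_(k+1)/t_k: get (k + 2)/(k + 3).
Normal form (A,B,C) = (k + 2, k + 3, 1).
Key eq: (k + 2)·f(k+1) = (k + 2)·f(k) + (1).
Bound: deg f ≤ 0.
f = c0 ⇒ A·f(k+1) − B(k−1)·f(k) − C = -1. The system {-1 = 0} is inconsistent; no antidifference.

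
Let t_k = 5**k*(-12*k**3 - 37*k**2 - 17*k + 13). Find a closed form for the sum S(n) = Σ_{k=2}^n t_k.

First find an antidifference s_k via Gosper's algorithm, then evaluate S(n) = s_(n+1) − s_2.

r(k) = 5*(12*k**3 + 73*k**2 + 127*k + 53)/(12*k**3 + 37*k**2 + 17*k - 13) after simplifying.
So A=5 and B=1, with C=k**3 + 37*k**2/12 + 17*k/12 - 13/12.
Key eq: (5)·f(k+1) = (1)·f(k) + (k**3 + 37*k**2/12 + 17*k/12 - 13/12).
Bound: deg f ≤ 3.
A polynomial solution: f(k) = (3*k**3 - 2*k**2 - 2*k - 2)/12.
So s_k = (B(k−1)f/C)·t_k = ((3*k**3 - 2*k**2 - 2*k - 2)/(12*k**3 + 37*k**2 + 17*k - 13))·t_k = 5**k*(-3*k**3 + 2*k**2 + 2*k + 2).
Verify: 5**k*(-12*k**3 - 37*k**2 - 17*k + 13) matches t_k.
Evaluate: s_(n+1) = 5**(n + 1)*(-3*n**3 - 7*n**2 - 3*n + 3); subtract s_(2) = -250 ⇒ S(n) = -15*5**n*n**3 - 35*5**n*n**2 - 15*5**n*n + 15*5**n + 250.

S(n) = -15*5**n*n**3 - 35*5**n*n**2 - 15*5**n*n + 15*5**n + 250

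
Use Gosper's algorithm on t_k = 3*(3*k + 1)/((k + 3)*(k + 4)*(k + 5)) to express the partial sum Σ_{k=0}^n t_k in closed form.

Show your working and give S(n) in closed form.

S(n) = (5*n**2 + 9*n + 4)/(4*(n**2 + 9*n + 20))

r(k) = (k + 3)*(3*k + 4)/((k + 6)*(3*k + 1)) after simplifying.
A = k + 3, B = k + 6, C = k + 1/3.
Set up (k + 3)·f(k+1) − (k + 5)·f(k) − (k + 1/3) = 0.
Bound: deg f ≤ 2.
Solve for f: f(k) = k*(5*k - 1)/36 (degree 2 ≤ 2).
R(k) = B(k−1)·f(k)/C(k) = k*(k + 5)*(5*k - 1)/(12*(3*k + 1)); s_k = R·t_k = k*(5*k - 1)/(4*(k + 3)*(k + 4)).
Δs = 3*(3*k + 1)/(k**3 + 12*k**2 + 47*k + 60), as required.
Σ_(k=0)^n t_k = s_(n+1) − s_(0) = ((5*n**2 + 9*n + 4)/(4*(n**2 + 9*n + 20))) − (0), i.e. (5*n**2 + 9*n + 4)/(4*(n**2 + 9*n + 20)).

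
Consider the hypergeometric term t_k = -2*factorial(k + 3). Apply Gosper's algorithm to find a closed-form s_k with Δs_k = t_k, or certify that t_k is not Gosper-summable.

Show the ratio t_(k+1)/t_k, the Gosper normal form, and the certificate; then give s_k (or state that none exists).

no hypergeometric antidifference exists

Step 1: r(k) = k + 4.
Take A(k)=k + 4, B(k)=1, C(k)=1.
Solve (k + 4)·f(k+1) − (1)·f(k) = 1.
From deg A=1, deg B=0, deg C=0: d=-1.
Bound -1 < 0, so the key equation has no polynomial solution.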